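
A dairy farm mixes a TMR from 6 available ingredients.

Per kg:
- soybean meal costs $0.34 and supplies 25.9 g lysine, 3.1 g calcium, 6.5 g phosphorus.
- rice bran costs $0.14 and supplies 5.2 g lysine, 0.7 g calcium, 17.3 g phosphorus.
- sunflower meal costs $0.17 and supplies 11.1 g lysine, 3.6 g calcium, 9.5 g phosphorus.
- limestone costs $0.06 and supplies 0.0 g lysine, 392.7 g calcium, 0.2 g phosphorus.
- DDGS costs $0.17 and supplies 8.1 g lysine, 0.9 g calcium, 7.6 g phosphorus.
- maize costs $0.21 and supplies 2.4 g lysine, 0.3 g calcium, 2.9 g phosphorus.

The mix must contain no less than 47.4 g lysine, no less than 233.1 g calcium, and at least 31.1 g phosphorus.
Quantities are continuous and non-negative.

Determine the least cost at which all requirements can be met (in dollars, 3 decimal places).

$0.725

This is a linear program. Let x1 = kg of soybean meal, x2 = kg of rice bran, x3 = kg of sunflower meal, x4 = kg of limestone, x5 = kg of DDGS, x6 = kg of maize.
Minimise 0.34x1 + 0.14x2 + 0.17x3 + 0.06x4 + 0.17x5 + 0.21x6 subject to:
  25.9x1 + 5.2x2 + 11.1x3 + 8.1x5 + 2.4x6 ≥ 47.4   (lysine)
  3.1x1 + 0.7x2 + 3.6x3 + 392.7x4 + 0.9x5 + 0.3x6 ≥ 233.1   (calcium)
  6.5x1 + 17.3x2 + 9.5x3 + 0.2x4 + 7.6x5 + 2.9x6 ≥ 31.1   (phosphorus)
  x1, x2, x3, x4, x5, x6 ≥ 0.
The optimal basis is {soybean meal, sunflower meal, limestone}; rice bran, DDGS, maize drop out. Binding constraints: lysine, calcium, phosphorus.
Solving gives x1 = 0.6115, x3 = 2.843, x4 = 0.5627.
Hence cost = 0.34·0.6115 + 0.17·2.843 + 0.06·0.5627 = $0.72498.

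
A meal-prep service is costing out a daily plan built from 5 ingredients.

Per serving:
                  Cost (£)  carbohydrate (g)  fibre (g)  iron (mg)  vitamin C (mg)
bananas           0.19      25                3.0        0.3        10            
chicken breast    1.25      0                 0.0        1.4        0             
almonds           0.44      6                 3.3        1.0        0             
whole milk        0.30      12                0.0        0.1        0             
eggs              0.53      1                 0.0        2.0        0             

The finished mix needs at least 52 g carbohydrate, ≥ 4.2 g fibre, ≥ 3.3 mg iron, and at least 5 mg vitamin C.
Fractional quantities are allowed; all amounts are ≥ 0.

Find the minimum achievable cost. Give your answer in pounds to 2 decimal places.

£1.10

Set it up as a linear program. Let x1 = servings of bananas, x2 = servings of chicken breast, x3 = servings of almonds, x4 = servings of whole milk, x5 = servings of eggs.
Minimise 0.19x1 + 1.25x2 + 0.44x3 + 0.3x4 + 0.53x5 with:
  25x1 + 6x3 + 12x4 + 1x5 ≥ 52   (carbohydrate)
  3x1 + 3.3x3 ≥ 4.2   (fibre)
  0.3x1 + 1.4x2 + 1x3 + 0.1x4 + 2x5 ≥ 3.3   (iron)
  10x1 ≥ 5   (vitamin C)
  x1, x2, x3, x4, x5 ≥ 0.
The optimal basis is {bananas, eggs}; chicken breast, almonds, whole milk drop out. Binding constraints: carbohydrate and iron.
Solving gives x1 = 2.026, x5 = 1.346.
Hence cost = 0.19·2.026 + 0.53·1.346 = £1.0983.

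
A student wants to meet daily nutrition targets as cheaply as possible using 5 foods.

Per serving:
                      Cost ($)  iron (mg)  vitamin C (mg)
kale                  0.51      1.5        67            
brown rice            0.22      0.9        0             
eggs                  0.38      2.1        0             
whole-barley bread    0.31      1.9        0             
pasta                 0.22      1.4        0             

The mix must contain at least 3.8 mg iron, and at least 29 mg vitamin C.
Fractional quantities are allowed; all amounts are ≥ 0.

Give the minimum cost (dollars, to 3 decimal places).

$0.716

Let x1 = servings of kale, x2 = servings of brown rice, x3 = servings of eggs, x4 = servings of whole-barley bread, x5 = servings of pasta.
Minimise 0.51x1 + 0.22x2 + 0.38x3 + 0.31x4 + 0.22x5 with:
  1.5x1 + 0.9x2 + 2.1x3 + 1.9x4 + 1.4x5 ≥ 3.8   (iron)
  67x1 ≥ 29   (vitamin C)
  x1, x2, x3, x4, x5 ≥ 0.
The optimal basis is {kale, pasta}; brown rice, eggs, whole-barley bread drop out. Binding constraints: iron and vitamin C.
Solving gives x1 = 0.4328, x5 = 2.251.
Cost = 0.51·0.4328 + 0.22·2.251 = 0.71595.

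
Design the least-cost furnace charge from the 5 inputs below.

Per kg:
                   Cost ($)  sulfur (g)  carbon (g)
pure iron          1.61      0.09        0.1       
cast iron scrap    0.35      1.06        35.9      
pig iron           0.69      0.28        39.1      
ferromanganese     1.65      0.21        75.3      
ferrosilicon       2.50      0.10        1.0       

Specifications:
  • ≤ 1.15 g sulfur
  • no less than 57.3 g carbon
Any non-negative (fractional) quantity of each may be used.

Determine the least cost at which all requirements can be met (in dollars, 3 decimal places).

This is a linear program. Let x1 = kg of pure iron, x2 = kg of cast iron scrap, x3 = kg of pig iron, x4 = kg of ferromanganese, x5 = kg of ferrosilicon.
Minimise 1.61x1 + 0.35x2 + 0.69x3 + 1.65x4 + 2.5x5 subject to:
  0.09x1 + 1.06x2 + 0.28x3 + 0.21x4 + 0.1x5 ≤ 1.15   (sulfur)
  0.1x1 + 35.9x2 + 39.1x3 + 75.3x4 + 1x5 ≥ 57.3   (carbon)
  x1, x2, x3, x4, x5 ≥ 0.
The minimum-cost mix takes nothing from pure iron, ferromanganese, ferrosilicon — only cast iron scrap, pig iron. There the sulfur and carbon constraints are tight.
Optimal quantities: cast iron scrap = 0.9212 kg, pig iron = 0.6196 kg.
Cost = 0.35·0.9212 + 0.69·0.6196 = 0.74994.

$0.750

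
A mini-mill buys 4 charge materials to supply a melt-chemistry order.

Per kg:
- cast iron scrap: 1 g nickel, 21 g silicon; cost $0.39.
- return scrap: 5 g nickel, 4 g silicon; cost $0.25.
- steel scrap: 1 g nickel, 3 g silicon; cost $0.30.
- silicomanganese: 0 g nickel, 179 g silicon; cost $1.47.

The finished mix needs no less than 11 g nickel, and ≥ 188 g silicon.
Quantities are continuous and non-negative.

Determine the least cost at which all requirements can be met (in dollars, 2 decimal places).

Let x1 = kg of cast iron scrap, x2 = kg of return scrap, x3 = kg of steel scrap, x4 = kg of silicomanganese.
Minimise 0.39x1 + 0.25x2 + 0.3x3 + 1.47x4 s.t.:
  1x1 + 5x2 + 1x3 ≥ 11   (nickel)
  21x1 + 4x2 + 3x3 + 179x4 ≥ 188   (silicon)
  x1, x2, x3, x4 ≥ 0.
The optimal basis is {return scrap, silicomanganese}; cast iron scrap, steel scrap drop out. There the nickel and silicon constraints are tight.
That vertex is x2 = 2.2, x4 = 1.001.
Cost = 0.25·2.2 + 1.47·1.001 = 2.0215.

$2.02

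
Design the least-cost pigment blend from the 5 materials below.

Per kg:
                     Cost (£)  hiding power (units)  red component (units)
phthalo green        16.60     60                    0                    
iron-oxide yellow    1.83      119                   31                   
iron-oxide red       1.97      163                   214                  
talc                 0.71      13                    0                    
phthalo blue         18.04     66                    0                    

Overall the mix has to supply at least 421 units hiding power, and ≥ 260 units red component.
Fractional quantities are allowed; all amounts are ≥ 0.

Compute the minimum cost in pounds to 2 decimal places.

£5.09

Treat it as an LP. Let x1 = kg of phthalo green, x2 = kg of iron-oxide yellow, x3 = kg of iron-oxide red, x4 = kg of talc, x5 = kg of phthalo blue.
Minimize 16.6x1 + 1.83x2 + 1.97x3 + 0.71x4 + 18.04x5 subject to:
  60x1 + 119x2 + 163x3 + 13x4 + 66x5 ≥ 421   (hiding power)
  31x2 + 214x3 ≥ 260   (red component)
  x1, x2, x3, x4, x5 ≥ 0.
The cheapest feasible vertex uses only iron-oxide red; phthalo green, iron-oxide yellow, talc, phthalo blue are not used. The hiding power requirement is met with equality.
Optimal quantities: iron-oxide red = 2.583 kg.
Objective = 1.97·2.583 = 5.0885.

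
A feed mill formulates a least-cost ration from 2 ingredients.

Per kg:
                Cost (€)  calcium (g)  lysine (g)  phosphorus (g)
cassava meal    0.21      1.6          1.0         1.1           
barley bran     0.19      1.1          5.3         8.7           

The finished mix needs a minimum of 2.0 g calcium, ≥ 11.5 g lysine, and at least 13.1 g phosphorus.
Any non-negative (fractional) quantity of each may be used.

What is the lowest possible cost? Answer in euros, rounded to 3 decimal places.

€0.412

Let x1 = kg of cassava meal, x2 = kg of barley bran.
min 0.21x1 + 0.19x2 subject to:
  1.6x1 + 1.1x2 ≥ 2   (calcium)
  1x1 + 5.3x2 ≥ 11.5   (lysine)
  1.1x1 + 8.7x2 ≥ 13.1   (phosphorus)
  x1, x2 ≥ 0.
The optimal basis is {barley bran}; cassava meal drops out. There the lysine constraint is tight.
That vertex is x2 = 2.17.
Total cost: 0.19·2.17 = 0.41230.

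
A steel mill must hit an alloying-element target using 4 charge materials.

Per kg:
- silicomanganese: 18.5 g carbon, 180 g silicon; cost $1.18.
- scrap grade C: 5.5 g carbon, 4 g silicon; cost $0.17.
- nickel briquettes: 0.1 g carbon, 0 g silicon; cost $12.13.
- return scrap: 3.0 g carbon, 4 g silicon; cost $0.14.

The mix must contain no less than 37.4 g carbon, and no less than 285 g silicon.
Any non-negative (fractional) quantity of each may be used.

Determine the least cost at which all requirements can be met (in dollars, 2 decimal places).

$2.10

Treat it as an LP. Let x1 = kg of silicomanganese, x2 = kg of scrap grade C, x3 = kg of nickel briquettes, x4 = kg of return scrap.
Minimise 1.18x1 + 0.17x2 + 12.13x3 + 0.14x4 with:
  18.5x1 + 5.5x2 + 0.1x3 + 3x4 ≥ 37.4   (carbon)
  180x1 + 4x2 + 4x4 ≥ 285   (silicon)
  x1, x2, x3, x4 ≥ 0.
The cheapest feasible vertex uses only silicomanganese, scrap grade C; nickel briquettes, return scrap are not used. There the carbon and silicon constraints are tight.
That vertex is x1 = 1.548, x2 = 1.593.
Cost = 1.18·1.548 + 0.17·1.593 = 2.0975.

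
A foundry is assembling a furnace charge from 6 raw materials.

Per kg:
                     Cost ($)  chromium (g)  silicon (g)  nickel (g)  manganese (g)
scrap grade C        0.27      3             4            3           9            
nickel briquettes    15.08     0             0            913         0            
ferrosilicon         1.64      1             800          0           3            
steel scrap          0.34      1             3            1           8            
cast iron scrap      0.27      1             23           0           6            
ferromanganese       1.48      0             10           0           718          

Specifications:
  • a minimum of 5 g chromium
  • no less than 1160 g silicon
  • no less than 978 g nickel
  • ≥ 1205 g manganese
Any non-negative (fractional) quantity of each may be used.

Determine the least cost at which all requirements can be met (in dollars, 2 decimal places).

Treat it as an LP. Let x1 = kg of scrap grade C, x2 = kg of nickel briquettes, x3 = kg of ferrosilicon, x4 = kg of steel scrap, x5 = kg of cast iron scrap, x6 = kg of ferromanganese.
Minimise 0.27x1 + 15.08x2 + 1.64x3 + 0.34x4 + 0.27x5 + 1.48x6 subject to:
  3x1 + 1x3 + 1x4 + 1x5 ≥ 5   (chromium)
  4x1 + 800x3 + 3x4 + 23x5 + 10x6 ≥ 1160   (silicon)
  3x1 + 913x2 + 1x4 ≥ 978   (nickel)
  9x1 + 3x3 + 8x4 + 6x5 + 718x6 ≥ 1205   (manganese)
  x1, x2, x3, x4, x5, x6 ≥ 0.
At the optimum only scrap grade C, nickel briquettes, ferrosilicon, ferromanganese are positive (steel scrap, cast iron scrap = 0). There the chromium, silicon, nickel, manganese constraints are tight.
Optimal quantities: scrap grade C = 1.192 kg, nickel briquettes = 1.067 kg, ferrosilicon = 1.423 kg, ferromanganese = 1.657 kg.
Hence cost = 0.27·1.192 + 15.08·1.067 + 1.64·1.423 + 1.48·1.657 = $21.1983.

$21.20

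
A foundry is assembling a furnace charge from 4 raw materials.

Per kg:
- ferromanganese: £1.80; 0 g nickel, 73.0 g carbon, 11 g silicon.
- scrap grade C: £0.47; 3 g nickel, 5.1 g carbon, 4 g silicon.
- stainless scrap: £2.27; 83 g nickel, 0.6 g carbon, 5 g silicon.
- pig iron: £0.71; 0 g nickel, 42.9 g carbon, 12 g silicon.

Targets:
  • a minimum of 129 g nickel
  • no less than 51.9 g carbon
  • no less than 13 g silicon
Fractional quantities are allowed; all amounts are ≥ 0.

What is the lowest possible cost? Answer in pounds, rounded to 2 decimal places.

Set it up as a linear program. Let x1 = kg of ferromanganese, x2 = kg of scrap grade C, x3 = kg of stainless scrap, x4 = kg of pig iron.
Minimise 1.8x1 + 0.47x2 + 2.27x3 + 0.71x4 with:
  3x2 + 83x3 ≥ 129   (nickel)
  73x1 + 5.1x2 + 0.6x3 + 42.9x4 ≥ 51.9   (carbon)
  11x1 + 4x2 + 5x3 + 12x4 ≥ 13   (silicon)
  x1, x2, x3, x4 ≥ 0.
At the optimum only stainless scrap, pig iron are positive (ferromanganese, scrap grade C = 0). The nickel and carbon requirements are met with equality.
That vertex is x3 = 1.554, x4 = 1.188.
Objective = 2.27·1.554 + 0.71·1.188 = 4.3711.

£4.37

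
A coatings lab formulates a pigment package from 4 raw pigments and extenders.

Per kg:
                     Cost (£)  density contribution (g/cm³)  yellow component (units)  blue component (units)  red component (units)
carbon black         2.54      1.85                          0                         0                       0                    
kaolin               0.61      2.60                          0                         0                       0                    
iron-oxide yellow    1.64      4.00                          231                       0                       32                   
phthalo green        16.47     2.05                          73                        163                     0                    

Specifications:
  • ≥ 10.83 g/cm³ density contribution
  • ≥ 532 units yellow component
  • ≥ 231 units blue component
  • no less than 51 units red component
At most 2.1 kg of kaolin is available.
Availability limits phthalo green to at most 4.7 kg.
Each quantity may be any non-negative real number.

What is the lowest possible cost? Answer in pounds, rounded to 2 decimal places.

Let x1 = kg of carbon black, x2 = kg of kaolin, x3 = kg of iron-oxide yellow, x4 = kg of phthalo green.
Minimize 2.54x1 + 0.61x2 + 1.64x3 + 16.47x4 s.t.:
  1.85x1 + 2.6x2 + 4x3 + 2.05x4 ≥ 10.83   (density contribution)
  231x3 + 73x4 ≥ 532   (yellow component)
  163x4 ≥ 231   (blue component)
  32x3 ≥ 51   (red component)
  x2 ≤ 2.1
  x4 ≤ 4.7
  x1, x2, x3, x4 ≥ 0.
The minimum-cost mix takes nothing from carbon black — only kaolin, iron-oxide yellow, phthalo green. The density contribution, yellow component, blue component requirements are met with equality.
Solving gives x2 = 0.1939, x3 = 1.855, x4 = 1.417.
Hence cost = 0.61·0.1939 + 1.64·1.855 + 16.47·1.417 = £26.4985.

£26.50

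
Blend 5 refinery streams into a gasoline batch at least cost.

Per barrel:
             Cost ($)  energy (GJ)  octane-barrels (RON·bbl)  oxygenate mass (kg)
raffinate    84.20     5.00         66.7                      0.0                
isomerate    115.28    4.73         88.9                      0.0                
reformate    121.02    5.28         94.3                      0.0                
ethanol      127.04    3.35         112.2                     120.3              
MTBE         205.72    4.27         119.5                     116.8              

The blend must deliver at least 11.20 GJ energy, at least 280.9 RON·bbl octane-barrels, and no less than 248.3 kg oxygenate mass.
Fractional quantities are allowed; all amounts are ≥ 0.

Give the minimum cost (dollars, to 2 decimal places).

Let x1 = barrels of raffinate, x2 = barrels of isomerate, x3 = barrels of reformate, x4 = barrels of ethanol, x5 = barrels of MTBE.
Minimize 84.2x1 + 115.28x2 + 121.02x3 + 127.04x4 + 205.72x5 s.t.:
  5x1 + 4.73x2 + 5.28x3 + 3.35x4 + 4.27x5 ≥ 11.2   (energy)
  66.7x1 + 88.9x2 + 94.3x3 + 112.2x4 + 119.5x5 ≥ 280.9   (octane-barrels)
  120.3x4 + 116.8x5 ≥ 248.3   (oxygenate mass)
  x1, x2, x3, x4, x5 ≥ 0.
At the optimum only raffinate, ethanol are positive (isomerate, reformate, MTBE = 0). There the energy and oxygenate mass constraints are tight.
So raffinate = 0.8571 barrels, ethanol = 2.064 barrels.
Total cost: 84.2·0.8571 + 127.04·2.064 = 334.3784.

$334.38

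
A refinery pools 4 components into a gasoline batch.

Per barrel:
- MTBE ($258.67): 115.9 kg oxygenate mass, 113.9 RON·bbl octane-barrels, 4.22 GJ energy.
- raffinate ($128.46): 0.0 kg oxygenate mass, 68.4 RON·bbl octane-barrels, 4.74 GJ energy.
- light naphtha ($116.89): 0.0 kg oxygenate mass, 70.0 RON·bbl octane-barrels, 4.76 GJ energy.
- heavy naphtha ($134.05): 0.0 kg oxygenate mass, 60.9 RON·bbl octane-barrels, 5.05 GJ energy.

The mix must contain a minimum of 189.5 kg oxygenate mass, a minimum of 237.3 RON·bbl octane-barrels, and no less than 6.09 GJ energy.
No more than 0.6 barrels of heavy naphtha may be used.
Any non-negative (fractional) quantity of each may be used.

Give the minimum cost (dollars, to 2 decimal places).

Treat it as an LP. Let x1 = barrels of MTBE, x2 = barrels of raffinate, x3 = barrels of light naphtha, x4 = barrels of heavy naphtha.
min 258.67x1 + 128.46x2 + 116.89x3 + 134.05x4 s.t.:
  115.9x1 ≥ 189.5   (oxygenate mass)
  113.9x1 + 68.4x2 + 70x3 + 60.9x4 ≥ 237.3   (octane-barrels)
  4.22x1 + 4.74x2 + 4.76x3 + 5.05x4 ≥ 6.09   (energy)
  x4 ≤ 0.6
  x1, x2, x3, x4 ≥ 0.
The minimum-cost mix takes nothing from raffinate, heavy naphtha — only MTBE, light naphtha. Binding constraints: oxygenate mass and octane-barrels.
Optimal quantities: MTBE = 1.635 barrels, light naphtha = 0.7296 barrels.
Objective = 258.67·1.635 + 116.89·0.7296 = 508.2084.

$508.21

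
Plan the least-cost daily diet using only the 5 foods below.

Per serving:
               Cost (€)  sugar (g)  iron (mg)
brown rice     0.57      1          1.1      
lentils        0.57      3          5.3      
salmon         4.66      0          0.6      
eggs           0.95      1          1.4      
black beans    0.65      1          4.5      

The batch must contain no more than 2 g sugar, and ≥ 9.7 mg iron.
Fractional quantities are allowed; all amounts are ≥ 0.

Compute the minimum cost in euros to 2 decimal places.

€6.74

Set it up as a linear program. Let x1 = servings of brown rice, x2 = servings of lentils, x3 = servings of salmon, x4 = servings of eggs, x5 = servings of black beans.
Minimise 0.57x1 + 0.57x2 + 4.66x3 + 0.95x4 + 0.65x5 with:
  1x1 + 3x2 + 1x4 + 1x5 ≤ 2   (sugar)
  1.1x1 + 5.3x2 + 0.6x3 + 1.4x4 + 4.5x5 ≥ 9.7   (iron)
  x1, x2, x3, x4, x5 ≥ 0.
The optimal basis is {salmon, black beans}; brown rice, lentils, eggs drop out. There the sugar and iron constraints are tight.
Solving gives x3 = 1.167, x5 = 2.
Objective = 4.66·1.167 + 0.65·2 = 6.7382.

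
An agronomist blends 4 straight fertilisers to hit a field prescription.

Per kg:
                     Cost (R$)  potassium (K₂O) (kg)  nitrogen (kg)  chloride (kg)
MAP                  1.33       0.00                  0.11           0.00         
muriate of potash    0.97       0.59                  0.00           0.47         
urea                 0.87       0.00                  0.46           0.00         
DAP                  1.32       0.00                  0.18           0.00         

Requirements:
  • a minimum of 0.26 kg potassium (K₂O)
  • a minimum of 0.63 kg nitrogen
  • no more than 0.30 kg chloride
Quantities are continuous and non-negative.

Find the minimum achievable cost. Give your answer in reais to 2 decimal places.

R$1.62

Let x1 = kg of MAP, x2 = kg of muriate of potash, x3 = kg of urea, x4 = kg of DAP.
Minimize 1.33x1 + 0.97x2 + 0.87x3 + 1.32x4 s.t.:
  0.59x2 ≥ 0.26   (potassium (K₂O))
  0.11x1 + 0.46x3 + 0.18x4 ≥ 0.63   (nitrogen)
  0.47x2 ≤ 0.3   (chloride)
  x1, x2, x3, x4 ≥ 0.
The minimum-cost mix takes nothing from MAP, DAP — only muriate of potash, urea. There the potassium (K₂O) and nitrogen constraints are tight.
Solving gives x2 = 0.4407, x3 = 1.37.
Objective = 0.97·0.4407 + 0.87·1.37 = 1.6194.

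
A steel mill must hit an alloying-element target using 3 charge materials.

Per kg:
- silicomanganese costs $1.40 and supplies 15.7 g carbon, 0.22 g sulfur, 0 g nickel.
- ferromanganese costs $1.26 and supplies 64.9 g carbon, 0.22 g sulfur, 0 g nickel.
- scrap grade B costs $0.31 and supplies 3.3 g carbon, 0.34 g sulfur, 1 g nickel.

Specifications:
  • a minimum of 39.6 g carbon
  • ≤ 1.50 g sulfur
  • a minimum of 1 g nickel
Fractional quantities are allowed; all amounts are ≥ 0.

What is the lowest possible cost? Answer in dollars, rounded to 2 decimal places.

$1.01

Let x1 = kg of silicomanganese, x2 = kg of ferromanganese, x3 = kg of scrap grade B.
min 1.4x1 + 1.26x2 + 0.31x3 with:
  15.7x1 + 64.9x2 + 3.3x3 ≥ 39.6   (carbon)
  0.22x1 + 0.22x2 + 0.34x3 ≤ 1.5   (sulfur)
  1x3 ≥ 1   (nickel)
  x1, x2, x3 ≥ 0.
The optimal basis is {ferromanganese, scrap grade B}; silicomanganese drops out. The carbon and nickel requirements are met with equality.
So ferromanganese = 0.5593 kg, scrap grade B = 1 kg.
Objective = 1.26·0.5593 + 0.31·1 = 1.0147.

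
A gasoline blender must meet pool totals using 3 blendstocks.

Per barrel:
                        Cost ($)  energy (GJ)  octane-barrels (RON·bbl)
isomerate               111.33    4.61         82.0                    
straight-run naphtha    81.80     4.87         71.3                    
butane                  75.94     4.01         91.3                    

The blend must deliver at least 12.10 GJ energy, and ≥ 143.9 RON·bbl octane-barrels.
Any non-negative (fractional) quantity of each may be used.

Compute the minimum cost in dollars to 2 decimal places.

$203.24

Treat it as an LP. Let x1 = barrels of isomerate, x2 = barrels of straight-run naphtha, x3 = barrels of butane.
Minimize 111.33x1 + 81.8x2 + 75.94x3 with:
  4.61x1 + 4.87x2 + 4.01x3 ≥ 12.1   (energy)
  82x1 + 71.3x2 + 91.3x3 ≥ 143.9   (octane-barrels)
  x1, x2, x3 ≥ 0.
At the optimum only straight-run naphtha is positive (isomerate, butane = 0). The energy requirement is met with equality.
That vertex is x2 = 2.4846.
Hence cost = 81.8·2.4846 = $203.2403.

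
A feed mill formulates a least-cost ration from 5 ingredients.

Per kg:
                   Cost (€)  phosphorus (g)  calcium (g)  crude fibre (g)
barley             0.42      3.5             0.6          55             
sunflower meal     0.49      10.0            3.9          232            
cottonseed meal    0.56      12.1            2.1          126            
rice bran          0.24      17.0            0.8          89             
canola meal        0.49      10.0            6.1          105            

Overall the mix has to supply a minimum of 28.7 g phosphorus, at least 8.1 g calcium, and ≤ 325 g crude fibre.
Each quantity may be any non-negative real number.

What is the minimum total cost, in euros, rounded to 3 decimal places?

Let x1 = kg of barley, x2 = kg of sunflower meal, x3 = kg of cottonseed meal, x4 = kg of rice bran, x5 = kg of canola meal.
min 0.42x1 + 0.49x2 + 0.56x3 + 0.24x4 + 0.49x5 subject to:
  3.5x1 + 10x2 + 12.1x3 + 17x4 + 10x5 ≥ 28.7   (phosphorus)
  0.6x1 + 3.9x2 + 2.1x3 + 0.8x4 + 6.1x5 ≥ 8.1   (calcium)
  55x1 + 232x2 + 126x3 + 89x4 + 105x5 ≤ 325   (crude fibre)
  x1, x2, x3, x4, x5 ≥ 0.
The cheapest feasible vertex uses only rice bran, canola meal; barley, sunflower meal, cottonseed meal are not used. Binding constraints: phosphorus and calcium.
So rice bran = 0.983 kg, canola meal = 1.199 kg.
Total cost: 0.24·0.983 + 0.49·1.199 = 0.82343.

€0.823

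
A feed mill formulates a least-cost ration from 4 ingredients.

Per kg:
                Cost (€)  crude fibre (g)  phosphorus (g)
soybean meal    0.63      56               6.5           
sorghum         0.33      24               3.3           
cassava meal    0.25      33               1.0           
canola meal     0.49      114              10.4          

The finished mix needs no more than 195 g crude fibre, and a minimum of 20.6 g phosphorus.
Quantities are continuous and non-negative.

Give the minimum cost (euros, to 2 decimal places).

€1.41

Let x1 = kg of soybean meal, x2 = kg of sorghum, x3 = kg of cassava meal, x4 = kg of canola meal.
min 0.63x1 + 0.33x2 + 0.25x3 + 0.49x4 s.t.:
  56x1 + 24x2 + 33x3 + 114x4 ≤ 195   (crude fibre)
  6.5x1 + 3.3x2 + 1x3 + 10.4x4 ≥ 20.6   (phosphorus)
  x1, x2, x3, x4 ≥ 0.
The cheapest feasible vertex uses only sorghum, canola meal; soybean meal, cassava meal are not used. Binding constraints: crude fibre and phosphorus.
So sorghum = 2.531 kg, canola meal = 1.178 kg.
Hence cost = 0.33·2.531 + 0.49·1.178 = €1.4125.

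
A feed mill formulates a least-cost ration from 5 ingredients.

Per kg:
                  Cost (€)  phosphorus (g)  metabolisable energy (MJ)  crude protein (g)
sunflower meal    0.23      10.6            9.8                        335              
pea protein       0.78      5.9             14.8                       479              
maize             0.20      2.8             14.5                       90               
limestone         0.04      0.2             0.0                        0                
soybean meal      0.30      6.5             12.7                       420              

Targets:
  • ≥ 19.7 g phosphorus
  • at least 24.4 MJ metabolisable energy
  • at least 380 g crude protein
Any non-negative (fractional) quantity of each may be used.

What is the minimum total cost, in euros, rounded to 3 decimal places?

Let x1 = kg of sunflower meal, x2 = kg of pea protein, x3 = kg of maize, x4 = kg of limestone, x5 = kg of soybean meal.
Minimize 0.23x1 + 0.78x2 + 0.2x3 + 0.04x4 + 0.3x5 with:
  10.6x1 + 5.9x2 + 2.8x3 + 0.2x4 + 6.5x5 ≥ 19.7   (phosphorus)
  9.8x1 + 14.8x2 + 14.5x3 + 12.7x5 ≥ 24.4   (metabolisable energy)
  335x1 + 479x2 + 90x3 + 420x5 ≥ 380   (crude protein)
  x1, x2, x3, x4, x5 ≥ 0.
The cheapest feasible vertex uses only sunflower meal, maize; pea protein, limestone, soybean meal are not used. Binding constraints: phosphorus and metabolisable energy.
Solving gives x1 = 1.721, x3 = 0.5194.
Total cost: 0.23·1.721 + 0.2·0.5194 = 0.49971.

€0.500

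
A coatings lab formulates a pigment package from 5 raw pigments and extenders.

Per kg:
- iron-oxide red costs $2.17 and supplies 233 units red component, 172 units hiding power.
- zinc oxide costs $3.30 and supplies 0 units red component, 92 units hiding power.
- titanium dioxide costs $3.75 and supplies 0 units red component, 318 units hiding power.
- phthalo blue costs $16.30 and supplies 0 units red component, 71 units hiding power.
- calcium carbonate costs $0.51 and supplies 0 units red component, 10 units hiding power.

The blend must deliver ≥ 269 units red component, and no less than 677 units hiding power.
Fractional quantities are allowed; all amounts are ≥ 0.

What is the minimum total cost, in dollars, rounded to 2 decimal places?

$8.15

Treat it as an LP. Let x1 = kg of iron-oxide red, x2 = kg of zinc oxide, x3 = kg of titanium dioxide, x4 = kg of phthalo blue, x5 = kg of calcium carbonate.
min 2.17x1 + 3.3x2 + 3.75x3 + 16.3x4 + 0.51x5 s.t.:
  233x1 ≥ 269   (red component)
  172x1 + 92x2 + 318x3 + 71x4 + 10x5 ≥ 677   (hiding power)
  x1, x2, x3, x4, x5 ≥ 0.
The minimum-cost mix takes nothing from zinc oxide, phthalo blue, calcium carbonate — only iron-oxide red, titanium dioxide. Binding constraints: red component and hiding power.
Optimal quantities: iron-oxide red = 1.155 kg, titanium dioxide = 1.504 kg.
Objective = 2.17·1.155 + 3.75·1.504 = 8.1464.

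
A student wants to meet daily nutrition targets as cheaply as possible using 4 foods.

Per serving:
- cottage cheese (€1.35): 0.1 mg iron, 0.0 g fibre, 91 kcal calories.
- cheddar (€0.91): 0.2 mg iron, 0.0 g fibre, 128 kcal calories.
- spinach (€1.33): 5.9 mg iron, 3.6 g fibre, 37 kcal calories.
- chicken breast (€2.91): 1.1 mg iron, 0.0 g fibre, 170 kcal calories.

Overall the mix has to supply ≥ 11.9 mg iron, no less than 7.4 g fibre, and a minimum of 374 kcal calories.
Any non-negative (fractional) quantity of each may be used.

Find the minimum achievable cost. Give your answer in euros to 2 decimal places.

€4.85

Treat it as an LP. Let x1 = servings of cottage cheese, x2 = servings of cheddar, x3 = servings of spinach, x4 = servings of chicken breast.
min 1.35x1 + 0.91x2 + 1.33x3 + 2.91x4 s.t.:
  0.1x1 + 0.2x2 + 5.9x3 + 1.1x4 ≥ 11.9   (iron)
  3.6x3 ≥ 7.4   (fibre)
  91x1 + 128x2 + 37x3 + 170x4 ≥ 374   (calories)
  x1, x2, x3, x4 ≥ 0.
At the optimum only cheddar, spinach are positive (cottage cheese, chicken breast = 0). There the fibre and calories constraints are tight.
That vertex is x2 = 2.328, x3 = 2.056.
Total cost: 0.91·2.328 + 1.33·2.056 = 4.8530.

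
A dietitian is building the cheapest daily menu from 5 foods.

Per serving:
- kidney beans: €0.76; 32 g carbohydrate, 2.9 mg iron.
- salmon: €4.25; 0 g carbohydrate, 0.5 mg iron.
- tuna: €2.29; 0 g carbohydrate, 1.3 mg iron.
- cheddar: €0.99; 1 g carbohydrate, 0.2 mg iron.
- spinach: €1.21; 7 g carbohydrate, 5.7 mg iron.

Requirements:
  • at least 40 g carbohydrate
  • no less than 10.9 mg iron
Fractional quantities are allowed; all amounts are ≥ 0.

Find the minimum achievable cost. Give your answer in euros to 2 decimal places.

€2.45

Treat it as an LP. Let x1 = servings of kidney beans, x2 = servings of salmon, x3 = servings of tuna, x4 = servings of cheddar, x5 = servings of spinach.
Minimize 0.76x1 + 4.25x2 + 2.29x3 + 0.99x4 + 1.21x5 s.t.:
  32x1 + 1x4 + 7x5 ≥ 40   (carbohydrate)
  2.9x1 + 0.5x2 + 1.3x3 + 0.2x4 + 5.7x5 ≥ 10.9   (iron)
  x1, x2, x3, x4, x5 ≥ 0.
The minimum-cost mix takes nothing from salmon, tuna, cheddar — only kidney beans, spinach. Binding constraints: carbohydrate and iron.
That vertex is x1 = 0.9358, x5 = 1.436.
Total cost: 0.76·0.9358 + 1.21·1.436 = 2.4488.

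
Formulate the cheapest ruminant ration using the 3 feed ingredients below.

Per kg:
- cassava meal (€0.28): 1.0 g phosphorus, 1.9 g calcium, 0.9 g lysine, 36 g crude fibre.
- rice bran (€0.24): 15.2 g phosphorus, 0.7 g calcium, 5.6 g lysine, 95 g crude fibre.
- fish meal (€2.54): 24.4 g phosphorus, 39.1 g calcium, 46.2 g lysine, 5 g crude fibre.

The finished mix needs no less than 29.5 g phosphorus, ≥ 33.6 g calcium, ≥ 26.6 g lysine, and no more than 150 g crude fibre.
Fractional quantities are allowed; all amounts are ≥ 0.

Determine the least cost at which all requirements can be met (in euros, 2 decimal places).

This is a linear program. Let x1 = kg of cassava meal, x2 = kg of rice bran, x3 = kg of fish meal.
min 0.28x1 + 0.24x2 + 2.54x3 s.t.:
  1x1 + 15.2x2 + 24.4x3 ≥ 29.5   (phosphorus)
  1.9x1 + 0.7x2 + 39.1x3 ≥ 33.6   (calcium)
  0.9x1 + 5.6x2 + 46.2x3 ≥ 26.6   (lysine)
  36x1 + 95x2 + 5x3 ≤ 150   (crude fibre)
  x1, x2, x3 ≥ 0.
The cheapest feasible vertex uses only rice bran, fish meal; cassava meal is not used. Binding constraints: phosphorus and calcium.
Solving gives x2 = 0.5779, x3 = 0.849.
Cost = 0.24·0.5779 + 2.54·0.849 = 2.2952.

€2.30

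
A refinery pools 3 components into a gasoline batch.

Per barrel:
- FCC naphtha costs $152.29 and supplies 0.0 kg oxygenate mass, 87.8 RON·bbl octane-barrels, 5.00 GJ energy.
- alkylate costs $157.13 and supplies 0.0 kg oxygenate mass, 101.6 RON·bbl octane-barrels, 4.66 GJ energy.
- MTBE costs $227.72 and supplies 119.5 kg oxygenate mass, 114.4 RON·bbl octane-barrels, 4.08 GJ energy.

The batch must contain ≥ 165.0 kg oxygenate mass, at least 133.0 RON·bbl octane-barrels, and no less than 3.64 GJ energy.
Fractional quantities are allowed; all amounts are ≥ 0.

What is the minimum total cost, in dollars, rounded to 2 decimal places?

$314.43

Let x1 = barrels of FCC naphtha, x2 = barrels of alkylate, x3 = barrels of MTBE.
min 152.29x1 + 157.13x2 + 227.72x3 s.t.:
  119.5x3 ≥ 165   (oxygenate mass)
  87.8x1 + 101.6x2 + 114.4x3 ≥ 133   (octane-barrels)
  5x1 + 4.66x2 + 4.08x3 ≥ 3.64   (energy)
  x1, x2, x3 ≥ 0.
At the optimum only MTBE is positive (FCC naphtha, alkylate = 0). The oxygenate mass requirement is met with equality.
That vertex is x3 = 1.380753.
Objective = 227.72·1.380753 = 314.4251.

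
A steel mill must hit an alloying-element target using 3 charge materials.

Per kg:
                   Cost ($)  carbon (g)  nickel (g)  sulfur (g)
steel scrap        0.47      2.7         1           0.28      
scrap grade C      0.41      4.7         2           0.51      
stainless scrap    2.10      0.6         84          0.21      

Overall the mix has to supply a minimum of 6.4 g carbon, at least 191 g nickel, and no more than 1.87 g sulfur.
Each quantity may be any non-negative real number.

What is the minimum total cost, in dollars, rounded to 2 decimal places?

Let x1 = kg of steel scrap, x2 = kg of scrap grade C, x3 = kg of stainless scrap.
Minimize 0.47x1 + 0.41x2 + 2.1x3 s.t.:
  2.7x1 + 4.7x2 + 0.6x3 ≥ 6.4   (carbon)
  1x1 + 2x2 + 84x3 ≥ 191   (nickel)
  0.28x1 + 0.51x2 + 0.21x3 ≤ 1.87   (sulfur)
  x1, x2, x3 ≥ 0.
The minimum-cost mix takes nothing from steel scrap — only scrap grade C, stainless scrap. Binding constraints: carbon and nickel.
So scrap grade C = 1.075 kg, stainless scrap = 2.248 kg.
Objective = 0.41·1.075 + 2.1·2.248 = 5.1616.

$5.16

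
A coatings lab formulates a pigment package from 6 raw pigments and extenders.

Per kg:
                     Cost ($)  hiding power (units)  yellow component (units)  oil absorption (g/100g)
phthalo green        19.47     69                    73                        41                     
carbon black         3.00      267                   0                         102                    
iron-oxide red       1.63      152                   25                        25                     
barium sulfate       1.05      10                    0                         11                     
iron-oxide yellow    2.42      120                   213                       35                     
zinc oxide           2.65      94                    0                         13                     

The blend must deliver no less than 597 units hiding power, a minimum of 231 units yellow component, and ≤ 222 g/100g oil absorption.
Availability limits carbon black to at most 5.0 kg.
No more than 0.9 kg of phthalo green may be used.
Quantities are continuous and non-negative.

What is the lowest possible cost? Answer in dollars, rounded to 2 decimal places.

Set it up as a linear program. Let x1 = kg of phthalo green, x2 = kg of carbon black, x3 = kg of iron-oxide red, x4 = kg of barium sulfate, x5 = kg of iron-oxide yellow, x6 = kg of zinc oxide.
Minimize 19.47x1 + 3x2 + 1.63x3 + 1.05x4 + 2.42x5 + 2.65x6 subject to:
  69x1 + 267x2 + 152x3 + 10x4 + 120x5 + 94x6 ≥ 597   (hiding power)
  73x1 + 25x3 + 213x5 ≥ 231   (yellow component)
  41x1 + 102x2 + 25x3 + 11x4 + 35x5 + 13x6 ≤ 222   (oil absorption)
  x2 ≤ 5
  x1 ≤ 0.9
  x1, x2, x3, x4, x5, x6 ≥ 0.
The cheapest feasible vertex uses only iron-oxide red, iron-oxide yellow; phthalo green, carbon black, barium sulfate, zinc oxide are not used. The hiding power and yellow component requirements are met with equality.
Solving gives x3 = 3.385, x5 = 0.6872.
Total cost: 1.63·3.385 + 2.42·0.6872 = 7.1806.

$7.18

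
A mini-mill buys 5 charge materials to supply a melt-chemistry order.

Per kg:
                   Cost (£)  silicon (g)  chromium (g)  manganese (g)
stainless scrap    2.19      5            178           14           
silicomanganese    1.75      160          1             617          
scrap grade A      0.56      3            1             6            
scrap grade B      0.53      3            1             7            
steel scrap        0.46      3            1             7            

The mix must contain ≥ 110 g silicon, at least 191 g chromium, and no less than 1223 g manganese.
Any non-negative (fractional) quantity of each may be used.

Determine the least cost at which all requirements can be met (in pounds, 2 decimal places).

Let x1 = kg of stainless scrap, x2 = kg of silicomanganese, x3 = kg of scrap grade A, x4 = kg of scrap grade B, x5 = kg of steel scrap.
min 2.19x1 + 1.75x2 + 0.56x3 + 0.53x4 + 0.46x5 with:
  5x1 + 160x2 + 3x3 + 3x4 + 3x5 ≥ 110   (silicon)
  178x1 + 1x2 + 1x3 + 1x4 + 1x5 ≥ 191   (chromium)
  14x1 + 617x2 + 6x3 + 7x4 + 7x5 ≥ 1223   (manganese)
  x1, x2, x3, x4, x5 ≥ 0.
The minimum-cost mix takes nothing from scrap grade A, scrap grade B, steel scrap — only stainless scrap, silicomanganese. The chromium and manganese requirements are met with equality.
So stainless scrap = 1.062 kg, silicomanganese = 1.958 kg.
Cost = 2.19·1.062 + 1.75·1.958 = 5.7523.

£5.75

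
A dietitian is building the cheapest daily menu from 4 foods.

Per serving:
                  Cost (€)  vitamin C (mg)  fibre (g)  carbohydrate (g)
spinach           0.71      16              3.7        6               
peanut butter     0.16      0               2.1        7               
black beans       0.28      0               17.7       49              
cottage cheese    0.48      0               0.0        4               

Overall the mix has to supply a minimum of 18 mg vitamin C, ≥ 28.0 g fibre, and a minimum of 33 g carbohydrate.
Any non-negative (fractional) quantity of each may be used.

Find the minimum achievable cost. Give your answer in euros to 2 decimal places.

€1.18

Let x1 = servings of spinach, x2 = servings of peanut butter, x3 = servings of black beans, x4 = servings of cottage cheese.
Minimise 0.71x1 + 0.16x2 + 0.28x3 + 0.48x4 subject to:
  16x1 ≥ 18   (vitamin C)
  3.7x1 + 2.1x2 + 17.7x3 ≥ 28   (fibre)
  6x1 + 7x2 + 49x3 + 4x4 ≥ 33   (carbohydrate)
  x1, x2, x3, x4 ≥ 0.
The optimal basis is {spinach, black beans}; peanut butter, cottage cheese drop out. The vitamin C and fibre requirements are met with equality.
Solving gives x1 = 1.125, x3 = 1.347.
Cost = 0.71·1.125 + 0.28·1.347 = 1.1759.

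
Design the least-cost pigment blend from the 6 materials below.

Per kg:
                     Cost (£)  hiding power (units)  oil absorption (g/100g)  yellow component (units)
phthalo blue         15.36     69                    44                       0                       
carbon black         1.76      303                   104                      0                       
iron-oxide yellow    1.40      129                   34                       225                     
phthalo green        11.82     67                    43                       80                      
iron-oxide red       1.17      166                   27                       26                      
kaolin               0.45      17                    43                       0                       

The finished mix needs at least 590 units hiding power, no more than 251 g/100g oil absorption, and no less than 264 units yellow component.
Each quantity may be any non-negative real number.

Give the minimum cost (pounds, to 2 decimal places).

£4.19

Set it up as a linear program. Let x1 = kg of phthalo blue, x2 = kg of carbon black, x3 = kg of iron-oxide yellow, x4 = kg of phthalo green, x5 = kg of iron-oxide red, x6 = kg of kaolin.
Minimise 15.36x1 + 1.76x2 + 1.4x3 + 11.82x4 + 1.17x5 + 0.45x6 subject to:
  69x1 + 303x2 + 129x3 + 67x4 + 166x5 + 17x6 ≥ 590   (hiding power)
  44x1 + 104x2 + 34x3 + 43x4 + 27x5 + 43x6 ≤ 251   (oil absorption)
  225x3 + 80x4 + 26x5 ≥ 264   (yellow component)
  x1, x2, x3, x4, x5, x6 ≥ 0.
The minimum-cost mix takes nothing from phthalo blue, phthalo green, iron-oxide red, kaolin — only carbon black, iron-oxide yellow. The hiding power and yellow component requirements are met with equality.
Solving gives x2 = 1.448, x3 = 1.173.
Total cost: 1.76·1.448 + 1.4·1.173 = 4.1907.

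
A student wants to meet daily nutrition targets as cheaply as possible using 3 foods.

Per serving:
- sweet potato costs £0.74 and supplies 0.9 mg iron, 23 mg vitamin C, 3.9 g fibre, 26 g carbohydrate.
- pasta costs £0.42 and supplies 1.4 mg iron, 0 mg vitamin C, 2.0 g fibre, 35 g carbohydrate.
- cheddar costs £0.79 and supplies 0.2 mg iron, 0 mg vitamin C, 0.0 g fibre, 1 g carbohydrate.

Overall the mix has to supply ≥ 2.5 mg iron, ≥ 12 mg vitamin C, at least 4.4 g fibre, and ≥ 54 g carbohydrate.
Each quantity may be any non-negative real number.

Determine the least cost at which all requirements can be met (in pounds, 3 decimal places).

£0.995

Let x1 = servings of sweet potato, x2 = servings of pasta, x3 = servings of cheddar.
Minimise 0.74x1 + 0.42x2 + 0.79x3 with:
  0.9x1 + 1.4x2 + 0.2x3 ≥ 2.5   (iron)
  23x1 ≥ 12   (vitamin C)
  3.9x1 + 2x2 ≥ 4.4   (fibre)
  26x1 + 35x2 + 1x3 ≥ 54   (carbohydrate)
  x1, x2, x3 ≥ 0.
At the optimum only sweet potato, pasta are positive (cheddar = 0). There the iron and vitamin C constraints are tight.
Solving gives x1 = 0.5217, x2 = 1.45.
Cost = 0.74·0.5217 + 0.42·1.45 = 0.99506.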